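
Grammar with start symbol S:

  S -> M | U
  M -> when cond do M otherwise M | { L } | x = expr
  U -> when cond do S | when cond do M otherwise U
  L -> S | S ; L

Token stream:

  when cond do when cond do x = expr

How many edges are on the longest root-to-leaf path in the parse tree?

6

[S [U when cond do [S [U when cond do [S [M x = expr]]]]]]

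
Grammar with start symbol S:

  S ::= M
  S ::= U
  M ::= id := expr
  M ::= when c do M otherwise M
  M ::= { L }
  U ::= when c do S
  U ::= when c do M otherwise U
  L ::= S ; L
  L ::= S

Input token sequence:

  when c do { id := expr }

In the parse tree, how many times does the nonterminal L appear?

1

[S [U when c do [S [M { [L [S [M id := expr]]] }]]]]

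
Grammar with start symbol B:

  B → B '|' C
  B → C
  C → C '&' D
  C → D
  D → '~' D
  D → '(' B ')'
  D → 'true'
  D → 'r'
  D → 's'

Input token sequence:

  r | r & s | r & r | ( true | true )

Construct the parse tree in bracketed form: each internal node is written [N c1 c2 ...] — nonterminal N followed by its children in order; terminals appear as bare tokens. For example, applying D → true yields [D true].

[B [B [B [B [C [D r]]] | [C [C [D r]] & [D s]]] | [C [C [D r]] & [D r]]] | [C [D ( [B [B [C [D true]]] | [C [D true]]] )]]]

B
B | C
B | C | C
B | C | C | C
C | C | C | C
D | C | C | C
r | C | C | C
r | C & D | C | C
r | D & D | C | C
r | r & D | C | C
r | r & s | C | C
r | r & s | C & D | C
r | r & s | D & D | C
r | r & s | r & D | C
r | r & s | r & r | C
r | r & s | r & r | D
r | r & s | r & r | ( B )
r | r & s | r & r | ( B | C )
r | r & s | r & r | ( C | C )
r | r & s | r & r | ( D | C )
r | r & s | r & r | ( true | C )
r | r & s | r & r | ( true | D )
r | r & s | r & r | ( true | true )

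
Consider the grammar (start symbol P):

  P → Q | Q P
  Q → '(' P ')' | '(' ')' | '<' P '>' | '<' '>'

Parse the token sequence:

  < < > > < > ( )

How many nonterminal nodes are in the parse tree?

8

[P [Q < [P [Q < >]] >] [P [Q < >] [P [Q ( )]]]]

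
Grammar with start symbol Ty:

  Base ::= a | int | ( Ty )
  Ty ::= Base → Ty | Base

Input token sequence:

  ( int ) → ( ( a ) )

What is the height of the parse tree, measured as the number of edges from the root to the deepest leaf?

7

[Ty [Base ( [Ty [Base int]] )] → [Ty [Base ( [Ty [Base ( [Ty [Base a]] )]] )]]]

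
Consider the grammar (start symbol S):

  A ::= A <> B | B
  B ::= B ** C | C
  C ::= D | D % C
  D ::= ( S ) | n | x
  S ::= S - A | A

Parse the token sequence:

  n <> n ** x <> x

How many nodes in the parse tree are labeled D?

[S [A [A [A [B [C [D n]]]] <> [B [B [C [D n]]] ** [C [D x]]]] <> [B [C [D x]]]]]

4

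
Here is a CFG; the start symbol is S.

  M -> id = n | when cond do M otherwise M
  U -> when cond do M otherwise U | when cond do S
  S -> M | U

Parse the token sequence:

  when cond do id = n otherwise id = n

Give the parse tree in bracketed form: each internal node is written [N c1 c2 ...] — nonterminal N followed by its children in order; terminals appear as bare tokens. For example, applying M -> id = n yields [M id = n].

[S [M when cond do [M id = n] otherwise [M id = n]]]

S
M
when cond do M otherwise M
when cond do id = n otherwise M
when cond do id = n otherwise id = n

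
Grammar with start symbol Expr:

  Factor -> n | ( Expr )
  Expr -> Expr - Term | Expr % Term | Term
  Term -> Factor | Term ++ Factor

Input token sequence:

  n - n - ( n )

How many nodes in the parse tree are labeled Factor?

4

[Expr [Expr [Expr [Term [Factor n]]] - [Term [Factor n]]] - [Term [Factor ( [Expr [Term [Factor n]]] )]]]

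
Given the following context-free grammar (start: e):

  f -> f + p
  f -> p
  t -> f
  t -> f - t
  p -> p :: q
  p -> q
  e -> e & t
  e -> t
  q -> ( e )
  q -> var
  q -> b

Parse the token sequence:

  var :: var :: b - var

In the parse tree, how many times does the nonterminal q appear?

4

[e [t [f [p [p [p [q var]] :: [q var]] :: [q b]]] - [t [f [p [q var]]]]]]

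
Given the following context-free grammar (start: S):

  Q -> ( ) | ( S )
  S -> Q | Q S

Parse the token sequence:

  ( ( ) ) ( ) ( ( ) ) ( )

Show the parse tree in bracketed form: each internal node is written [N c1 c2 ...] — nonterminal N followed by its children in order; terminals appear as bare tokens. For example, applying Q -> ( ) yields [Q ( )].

S
Q S
( S ) S
( Q ) S
( ( ) ) S
( ( ) ) Q S
( ( ) ) ( ) S
( ( ) ) ( ) Q S
( ( ) ) ( ) ( S ) S
( ( ) ) ( ) ( Q ) S
( ( ) ) ( ) ( ( ) ) S
( ( ) ) ( ) ( ( ) ) Q
( ( ) ) ( ) ( ( ) ) ( )

[S [Q ( [S [Q ( )]] )] [S [Q ( )] [S [Q ( [S [Q ( )]] )] [S [Q ( )]]]]]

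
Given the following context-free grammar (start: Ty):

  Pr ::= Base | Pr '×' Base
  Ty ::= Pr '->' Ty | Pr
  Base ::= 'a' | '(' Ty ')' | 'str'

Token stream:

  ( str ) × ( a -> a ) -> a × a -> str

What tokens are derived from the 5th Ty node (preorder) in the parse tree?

[Ty [Pr [Pr [Base ( [Ty [Pr [Base str]]] )]] × [Base ( [Ty [Pr [Base a]] -> [Ty [Pr [Base a]]]] )]] -> [Ty [Pr [Pr [Base a]] × [Base a]] -> [Ty [Pr [Base str]]]]]

a × a -> str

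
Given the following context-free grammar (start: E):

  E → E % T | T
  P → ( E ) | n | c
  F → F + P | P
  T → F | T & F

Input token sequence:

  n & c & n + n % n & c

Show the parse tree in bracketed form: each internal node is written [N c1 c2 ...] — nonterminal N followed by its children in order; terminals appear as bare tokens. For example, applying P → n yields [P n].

[E [E [T [T [T [F [P n]]] & [F [P c]]] & [F [F [P n]] + [P n]]]] % [T [T [F [P n]]] & [F [P c]]]]

E
E % T
T % T
T & F % T
T & F & F % T
F & F & F % T
P & F & F % T
n & F & F % T
n & P & F % T
n & c & F % T
n & c & F + P % T
n & c & P + P % T
n & c & n + P % T
n & c & n + n % T
n & c & n + n % T & F
n & c & n + n % F & F
n & c & n + n % P & F
n & c & n + n % n & F
n & c & n + n % n & P
n & c & n + n % n & c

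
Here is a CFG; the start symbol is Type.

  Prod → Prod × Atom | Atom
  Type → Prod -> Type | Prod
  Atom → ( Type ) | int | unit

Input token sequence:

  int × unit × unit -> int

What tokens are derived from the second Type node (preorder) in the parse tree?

[Type [Prod [Prod [Prod [Atom int]] × [Atom unit]] × [Atom unit]] -> [Type [Prod [Atom int]]]]

int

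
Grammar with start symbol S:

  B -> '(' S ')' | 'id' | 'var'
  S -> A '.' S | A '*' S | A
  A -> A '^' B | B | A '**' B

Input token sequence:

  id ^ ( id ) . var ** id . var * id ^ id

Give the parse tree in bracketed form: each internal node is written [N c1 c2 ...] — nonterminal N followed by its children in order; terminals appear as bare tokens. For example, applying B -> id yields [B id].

[S [A [A [B id]] ^ [B ( [S [A [B id]]] )]] . [S [A [A [B var]] ** [B id]] . [S [A [B var]] * [S [A [A [B id]] ^ [B id]]]]]]

S
A . S
A ^ B . S
B ^ B . S
id ^ B . S
id ^ ( S ) . S
id ^ ( A ) . S
id ^ ( B ) . S
id ^ ( id ) . S
id ^ ( id ) . A . S
id ^ ( id ) . A ** B . S
id ^ ( id ) . B ** B . S
id ^ ( id ) . var ** B . S
id ^ ( id ) . var ** id . S
id ^ ( id ) . var ** id . A * S
id ^ ( id ) . var ** id . B * S
id ^ ( id ) . var ** id . var * S
id ^ ( id ) . var ** id . var * A
id ^ ( id ) . var ** id . var * A ^ B
id ^ ( id ) . var ** id . var * B ^ B
id ^ ( id ) . var ** id . var * id ^ B
id ^ ( id ) . var ** id . var * id ^ id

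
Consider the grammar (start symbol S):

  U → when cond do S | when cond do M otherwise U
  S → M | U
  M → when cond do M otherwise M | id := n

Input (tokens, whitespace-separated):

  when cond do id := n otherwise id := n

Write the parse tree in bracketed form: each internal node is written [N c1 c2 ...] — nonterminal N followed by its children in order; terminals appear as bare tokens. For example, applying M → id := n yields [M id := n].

S
M
when cond do M otherwise M
when cond do id := n otherwise M
when cond do id := n otherwise id := n

[S [M when cond do [M id := n] otherwise [M id := n]]]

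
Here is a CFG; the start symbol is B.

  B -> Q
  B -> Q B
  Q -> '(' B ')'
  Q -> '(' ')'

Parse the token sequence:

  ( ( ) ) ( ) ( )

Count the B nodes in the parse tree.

[B [Q ( [B [Q ( )]] )] [B [Q ( )] [B [Q ( )]]]]

4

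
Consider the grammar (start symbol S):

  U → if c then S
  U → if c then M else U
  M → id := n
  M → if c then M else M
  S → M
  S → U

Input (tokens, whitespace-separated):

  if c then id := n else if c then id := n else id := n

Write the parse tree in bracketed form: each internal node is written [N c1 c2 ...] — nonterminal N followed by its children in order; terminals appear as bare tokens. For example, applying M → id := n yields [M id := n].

S
M
if c then M else M
if c then id := n else M
if c then id := n else if c then M else M
if c then id := n else if c then id := n else M
if c then id := n else if c then id := n else id := n

[S [M if c then [M id := n] else [M if c then [M id := n] else [M id := n]]]]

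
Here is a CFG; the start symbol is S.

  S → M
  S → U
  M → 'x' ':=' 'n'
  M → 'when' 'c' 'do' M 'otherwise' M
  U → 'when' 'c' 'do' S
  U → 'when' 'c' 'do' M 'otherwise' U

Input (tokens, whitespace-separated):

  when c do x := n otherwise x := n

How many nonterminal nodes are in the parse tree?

4

[S [M when c do [M x := n] otherwise [M x := n]]]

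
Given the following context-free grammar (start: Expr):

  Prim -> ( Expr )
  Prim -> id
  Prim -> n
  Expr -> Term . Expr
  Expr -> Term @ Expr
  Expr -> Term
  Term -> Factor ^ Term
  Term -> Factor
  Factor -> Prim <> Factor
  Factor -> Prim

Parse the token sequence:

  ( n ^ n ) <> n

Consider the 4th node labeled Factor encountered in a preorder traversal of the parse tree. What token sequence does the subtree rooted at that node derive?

n

[Expr [Term [Factor [Prim ( [Expr [Term [Factor [Prim n]] ^ [Term [Factor [Prim n]]]]] )] <> [Factor [Prim n]]]]]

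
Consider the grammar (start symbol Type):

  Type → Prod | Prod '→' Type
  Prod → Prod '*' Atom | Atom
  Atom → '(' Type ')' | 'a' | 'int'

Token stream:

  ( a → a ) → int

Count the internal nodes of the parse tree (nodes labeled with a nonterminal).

[Type [Prod [Atom ( [Type [Prod [Atom a]] → [Type [Prod [Atom a]]]] )]] → [Type [Prod [Atom int]]]]

12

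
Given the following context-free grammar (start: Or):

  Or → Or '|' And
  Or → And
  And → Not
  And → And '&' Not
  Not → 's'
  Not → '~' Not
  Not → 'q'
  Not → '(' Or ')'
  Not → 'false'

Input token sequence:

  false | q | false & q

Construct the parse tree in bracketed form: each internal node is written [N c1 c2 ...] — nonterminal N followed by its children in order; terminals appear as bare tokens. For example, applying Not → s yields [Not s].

Or
Or | And
Or | And | And
And | And | And
Not | And | And
false | And | And
false | Not | And
false | q | And
false | q | And & Not
false | q | Not & Not
false | q | false & Not
false | q | false & q

[Or [Or [Or [And [Not false]]] | [And [Not q]]] | [And [And [Not false]] & [Not q]]]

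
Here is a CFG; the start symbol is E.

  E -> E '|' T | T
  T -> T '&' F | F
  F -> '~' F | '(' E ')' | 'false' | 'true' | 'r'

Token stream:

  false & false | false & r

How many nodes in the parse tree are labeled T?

4

[E [E [T [T [F false]] & [F false]]] | [T [T [F false]] & [F r]]]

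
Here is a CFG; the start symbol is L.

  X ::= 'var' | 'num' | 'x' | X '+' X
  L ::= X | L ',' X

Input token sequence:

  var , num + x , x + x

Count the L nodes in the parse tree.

3

[L [L [L [X var]] , [X [X num] + [X x]]] , [X [X x] + [X x]]]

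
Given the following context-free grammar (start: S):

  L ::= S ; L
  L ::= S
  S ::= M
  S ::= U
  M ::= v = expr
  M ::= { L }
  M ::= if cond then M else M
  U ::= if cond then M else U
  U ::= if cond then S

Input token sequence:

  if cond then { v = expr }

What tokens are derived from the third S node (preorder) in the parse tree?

v = expr

[S [U if cond then [S [M { [L [S [M v = expr]]] }]]]]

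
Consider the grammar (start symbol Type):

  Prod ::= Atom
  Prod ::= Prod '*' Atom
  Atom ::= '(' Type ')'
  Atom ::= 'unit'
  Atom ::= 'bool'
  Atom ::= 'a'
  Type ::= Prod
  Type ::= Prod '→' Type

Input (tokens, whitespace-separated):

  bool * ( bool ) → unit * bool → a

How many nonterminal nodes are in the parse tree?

[Type [Prod [Prod [Atom bool]] * [Atom ( [Type [Prod [Atom bool]]] )]] → [Type [Prod [Prod [Atom unit]] * [Atom bool]] → [Type [Prod [Atom a]]]]]

16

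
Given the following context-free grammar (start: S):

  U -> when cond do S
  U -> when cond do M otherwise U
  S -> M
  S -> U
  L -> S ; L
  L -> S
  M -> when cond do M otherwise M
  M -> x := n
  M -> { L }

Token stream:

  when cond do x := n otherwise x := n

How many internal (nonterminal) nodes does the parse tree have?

4

[S [M when cond do [M x := n] otherwise [M x := n]]]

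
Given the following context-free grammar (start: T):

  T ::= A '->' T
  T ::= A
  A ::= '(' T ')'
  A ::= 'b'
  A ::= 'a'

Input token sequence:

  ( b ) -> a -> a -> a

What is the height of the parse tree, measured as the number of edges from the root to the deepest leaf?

[T [A ( [T [A b]] )] -> [T [A a] -> [T [A a] -> [T [A a]]]]]

5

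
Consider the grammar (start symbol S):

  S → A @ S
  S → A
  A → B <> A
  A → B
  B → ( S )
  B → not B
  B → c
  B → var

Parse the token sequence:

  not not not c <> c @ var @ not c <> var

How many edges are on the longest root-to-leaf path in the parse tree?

6

[S [A [B not [B not [B not [B c]]]] <> [A [B c]]] @ [S [A [B var]] @ [S [A [B not [B c]] <> [A [B var]]]]]]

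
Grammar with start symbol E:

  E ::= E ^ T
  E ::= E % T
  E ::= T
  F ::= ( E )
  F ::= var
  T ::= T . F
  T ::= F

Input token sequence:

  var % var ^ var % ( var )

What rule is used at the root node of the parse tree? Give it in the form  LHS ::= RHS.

[E [E [E [E [T [F var]]] % [T [F var]]] ^ [T [F var]]] % [T [F ( [E [T [F var]]] )]]]

E ::= E % T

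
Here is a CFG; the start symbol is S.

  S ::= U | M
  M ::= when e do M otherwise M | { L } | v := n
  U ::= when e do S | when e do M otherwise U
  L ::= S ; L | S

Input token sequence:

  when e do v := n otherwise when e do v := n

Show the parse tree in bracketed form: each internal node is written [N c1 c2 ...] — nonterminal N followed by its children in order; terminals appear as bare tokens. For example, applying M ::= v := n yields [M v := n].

S
U
when e do M otherwise U
when e do v := n otherwise U
when e do v := n otherwise when e do S
when e do v := n otherwise when e do M
when e do v := n otherwise when e do v := n

[S [U when e do [M v := n] otherwise [U when e do [S [M v := n]]]]]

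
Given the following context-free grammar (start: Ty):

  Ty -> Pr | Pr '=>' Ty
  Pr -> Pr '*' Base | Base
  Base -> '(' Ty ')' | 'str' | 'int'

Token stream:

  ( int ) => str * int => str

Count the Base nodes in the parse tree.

5

[Ty [Pr [Base ( [Ty [Pr [Base int]]] )]] => [Ty [Pr [Pr [Base str]] * [Base int]] => [Ty [Pr [Base str]]]]]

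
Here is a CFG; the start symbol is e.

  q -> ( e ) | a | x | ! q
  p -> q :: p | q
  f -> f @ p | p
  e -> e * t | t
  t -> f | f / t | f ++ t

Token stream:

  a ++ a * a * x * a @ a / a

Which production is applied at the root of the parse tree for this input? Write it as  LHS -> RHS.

e -> e * t

[e [e [e [e [t [f [p [q a]]] ++ [t [f [p [q a]]]]]] * [t [f [p [q a]]]]] * [t [f [p [q x]]]]] * [t [f [f [p [q a]]] @ [p [q a]]] / [t [f [p [q a]]]]]]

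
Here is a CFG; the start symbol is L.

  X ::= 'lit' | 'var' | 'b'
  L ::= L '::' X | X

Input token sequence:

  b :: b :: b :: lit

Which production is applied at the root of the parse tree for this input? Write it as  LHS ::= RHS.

[L [L [L [L [X b]] :: [X b]] :: [X b]] :: [X lit]]

L ::= L '::' X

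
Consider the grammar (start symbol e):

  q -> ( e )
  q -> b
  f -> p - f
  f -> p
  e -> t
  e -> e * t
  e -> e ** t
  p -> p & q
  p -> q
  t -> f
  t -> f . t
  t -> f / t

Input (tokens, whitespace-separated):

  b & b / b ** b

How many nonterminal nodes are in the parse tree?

16

[e [e [t [f [p [p [q b]] & [q b]]] / [t [f [p [q b]]]]]] ** [t [f [p [q b]]]]]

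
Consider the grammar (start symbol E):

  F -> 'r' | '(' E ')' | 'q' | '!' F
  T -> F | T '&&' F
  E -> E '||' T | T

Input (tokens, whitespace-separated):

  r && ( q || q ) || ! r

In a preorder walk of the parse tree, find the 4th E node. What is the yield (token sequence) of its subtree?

q

[E [E [T [T [F r]] && [F ( [E [E [T [F q]]] || [T [F q]]] )]]] || [T [F ! [F r]]]]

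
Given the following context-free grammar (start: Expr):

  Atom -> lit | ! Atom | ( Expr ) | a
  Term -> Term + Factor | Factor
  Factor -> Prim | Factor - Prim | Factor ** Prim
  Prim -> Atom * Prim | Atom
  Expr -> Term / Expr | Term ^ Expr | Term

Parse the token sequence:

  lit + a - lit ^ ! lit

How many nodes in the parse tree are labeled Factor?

4

[Expr [Term [Term [Factor [Prim [Atom lit]]]] + [Factor [Factor [Prim [Atom a]]] - [Prim [Atom lit]]]] ^ [Expr [Term [Factor [Prim [Atom ! [Atom lit]]]]]]]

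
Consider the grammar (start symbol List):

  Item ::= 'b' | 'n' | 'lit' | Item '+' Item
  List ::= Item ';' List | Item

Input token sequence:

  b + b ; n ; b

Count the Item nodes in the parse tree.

5

[List [Item [Item b] + [Item b]] ; [List [Item n] ; [List [Item b]]]]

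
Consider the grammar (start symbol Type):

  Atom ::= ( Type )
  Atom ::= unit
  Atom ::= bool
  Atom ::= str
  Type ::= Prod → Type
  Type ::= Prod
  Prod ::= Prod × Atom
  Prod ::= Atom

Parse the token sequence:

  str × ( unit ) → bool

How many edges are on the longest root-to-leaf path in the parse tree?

[Type [Prod [Prod [Atom str]] × [Atom ( [Type [Prod [Atom unit]]] )]] → [Type [Prod [Atom bool]]]]

6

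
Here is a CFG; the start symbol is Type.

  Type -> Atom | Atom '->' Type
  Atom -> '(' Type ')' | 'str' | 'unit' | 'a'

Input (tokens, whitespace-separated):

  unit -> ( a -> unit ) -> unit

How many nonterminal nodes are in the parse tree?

10

[Type [Atom unit] -> [Type [Atom ( [Type [Atom a] -> [Type [Atom unit]]] )] -> [Type [Atom unit]]]]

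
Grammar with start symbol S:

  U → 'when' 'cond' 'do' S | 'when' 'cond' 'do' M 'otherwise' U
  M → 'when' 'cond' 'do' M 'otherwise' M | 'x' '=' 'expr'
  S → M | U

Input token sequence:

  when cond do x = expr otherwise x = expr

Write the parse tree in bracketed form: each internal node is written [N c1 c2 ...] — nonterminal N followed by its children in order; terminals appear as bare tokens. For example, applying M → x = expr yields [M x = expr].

[S [M when cond do [M x = expr] otherwise [M x = expr]]]

S
M
when cond do M otherwise M
when cond do x = expr otherwise M
when cond do x = expr otherwise x = expr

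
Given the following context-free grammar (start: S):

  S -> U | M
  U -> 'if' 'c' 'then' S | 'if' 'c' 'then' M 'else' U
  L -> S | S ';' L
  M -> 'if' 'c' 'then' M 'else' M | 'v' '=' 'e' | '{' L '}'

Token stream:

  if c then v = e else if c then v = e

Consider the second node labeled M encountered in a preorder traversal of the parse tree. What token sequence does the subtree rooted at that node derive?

[S [U if c then [M v = e] else [U if c then [S [M v = e]]]]]

v = e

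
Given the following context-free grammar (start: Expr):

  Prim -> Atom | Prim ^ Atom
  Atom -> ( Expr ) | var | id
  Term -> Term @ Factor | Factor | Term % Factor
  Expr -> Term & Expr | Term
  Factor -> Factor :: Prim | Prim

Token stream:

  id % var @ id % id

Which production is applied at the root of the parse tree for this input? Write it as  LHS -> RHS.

Expr -> Term

[Expr [Term [Term [Term [Term [Factor [Prim [Atom id]]]] % [Factor [Prim [Atom var]]]] @ [Factor [Prim [Atom id]]]] % [Factor [Prim [Atom id]]]]]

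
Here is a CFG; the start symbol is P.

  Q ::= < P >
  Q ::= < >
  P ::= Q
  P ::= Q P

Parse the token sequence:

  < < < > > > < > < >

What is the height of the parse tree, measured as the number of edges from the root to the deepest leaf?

[P [Q < [P [Q < [P [Q < >]] >]] >] [P [Q < >] [P [Q < >]]]]

6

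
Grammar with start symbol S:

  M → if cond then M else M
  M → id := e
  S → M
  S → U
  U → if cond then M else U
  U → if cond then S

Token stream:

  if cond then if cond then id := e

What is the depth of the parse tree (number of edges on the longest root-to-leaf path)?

6

[S [U if cond then [S [U if cond then [S [M id := e]]]]]]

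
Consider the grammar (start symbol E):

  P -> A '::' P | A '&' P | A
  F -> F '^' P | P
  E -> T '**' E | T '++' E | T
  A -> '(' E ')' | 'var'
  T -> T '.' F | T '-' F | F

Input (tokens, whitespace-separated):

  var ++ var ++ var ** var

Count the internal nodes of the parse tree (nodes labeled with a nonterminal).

[E [T [F [P [A var]]]] ++ [E [T [F [P [A var]]]] ++ [E [T [F [P [A var]]]] ** [E [T [F [P [A var]]]]]]]]

20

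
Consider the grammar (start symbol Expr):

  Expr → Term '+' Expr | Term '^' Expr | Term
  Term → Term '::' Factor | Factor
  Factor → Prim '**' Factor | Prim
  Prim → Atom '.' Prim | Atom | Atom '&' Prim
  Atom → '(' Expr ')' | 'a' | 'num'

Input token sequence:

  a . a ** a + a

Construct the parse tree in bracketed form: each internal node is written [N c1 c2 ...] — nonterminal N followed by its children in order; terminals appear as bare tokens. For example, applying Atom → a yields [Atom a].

[Expr [Term [Factor [Prim [Atom a] . [Prim [Atom a]]] ** [Factor [Prim [Atom a]]]]] + [Expr [Term [Factor [Prim [Atom a]]]]]]

Expr
Term + Expr
Factor + Expr
Prim ** Factor + Expr
Atom . Prim ** Factor + Expr
a . Prim ** Factor + Expr
a . Atom ** Factor + Expr
a . a ** Factor + Expr
a . a ** Prim + Expr
a . a ** Atom + Expr
a . a ** a + Expr
a . a ** a + Term
a . a ** a + Factor
a . a ** a + Prim
a . a ** a + Atom
a . a ** a + a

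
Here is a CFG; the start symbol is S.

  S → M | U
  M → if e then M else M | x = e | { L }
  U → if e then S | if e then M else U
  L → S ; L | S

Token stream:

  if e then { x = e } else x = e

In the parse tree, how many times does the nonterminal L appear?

1

[S [M if e then [M { [L [S [M x = e]]] }] else [M x = e]]]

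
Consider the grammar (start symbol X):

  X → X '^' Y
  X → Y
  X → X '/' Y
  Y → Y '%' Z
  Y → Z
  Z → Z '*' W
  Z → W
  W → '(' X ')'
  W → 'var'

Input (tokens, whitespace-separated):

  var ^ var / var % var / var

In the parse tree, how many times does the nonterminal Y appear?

5

[X [X [X [X [Y [Z [W var]]]] ^ [Y [Z [W var]]]] / [Y [Y [Z [W var]]] % [Z [W var]]]] / [Y [Z [W var]]]]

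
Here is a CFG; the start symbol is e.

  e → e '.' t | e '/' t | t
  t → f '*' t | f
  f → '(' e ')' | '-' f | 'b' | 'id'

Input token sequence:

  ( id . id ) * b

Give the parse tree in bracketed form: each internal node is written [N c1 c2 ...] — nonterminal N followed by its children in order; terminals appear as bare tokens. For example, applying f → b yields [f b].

e
t
f * t
( e ) * t
( e . t ) * t
( t . t ) * t
( f . t ) * t
( id . t ) * t
( id . f ) * t
( id . id ) * t
( id . id ) * f
( id . id ) * b

[e [t [f ( [e [e [t [f id]]] . [t [f id]]] )] * [t [f b]]]]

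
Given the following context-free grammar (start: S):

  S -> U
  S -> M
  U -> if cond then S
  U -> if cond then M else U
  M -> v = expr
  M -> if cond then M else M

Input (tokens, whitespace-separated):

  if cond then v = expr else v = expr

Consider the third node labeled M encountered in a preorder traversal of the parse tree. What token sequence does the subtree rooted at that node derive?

v = expr

[S [M if cond then [M v = expr] else [M v = expr]]]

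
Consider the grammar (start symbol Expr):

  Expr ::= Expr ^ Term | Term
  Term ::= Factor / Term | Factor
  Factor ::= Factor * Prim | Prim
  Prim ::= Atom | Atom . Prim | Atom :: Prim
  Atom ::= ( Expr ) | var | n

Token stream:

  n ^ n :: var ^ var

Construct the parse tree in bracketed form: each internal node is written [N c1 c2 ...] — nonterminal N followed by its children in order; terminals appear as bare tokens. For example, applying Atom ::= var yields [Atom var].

[Expr [Expr [Expr [Term [Factor [Prim [Atom n]]]]] ^ [Term [Factor [Prim [Atom n] :: [Prim [Atom var]]]]]] ^ [Term [Factor [Prim [Atom var]]]]]

Expr
Expr ^ Term
Expr ^ Term ^ Term
Term ^ Term ^ Term
Factor ^ Term ^ Term
Prim ^ Term ^ Term
Atom ^ Term ^ Term
n ^ Term ^ Term
n ^ Factor ^ Term
n ^ Prim ^ Term
n ^ Atom :: Prim ^ Term
n ^ n :: Prim ^ Term
n ^ n :: Atom ^ Term
n ^ n :: var ^ Term
n ^ n :: var ^ Factor
n ^ n :: var ^ Prim
n ^ n :: var ^ Atom
n ^ n :: var ^ var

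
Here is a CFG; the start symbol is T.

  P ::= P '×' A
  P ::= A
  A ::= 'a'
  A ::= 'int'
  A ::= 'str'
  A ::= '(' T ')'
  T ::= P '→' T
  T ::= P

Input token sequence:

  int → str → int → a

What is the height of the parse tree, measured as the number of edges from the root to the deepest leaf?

[T [P [A int]] → [T [P [A str]] → [T [P [A int]] → [T [P [A a]]]]]]

6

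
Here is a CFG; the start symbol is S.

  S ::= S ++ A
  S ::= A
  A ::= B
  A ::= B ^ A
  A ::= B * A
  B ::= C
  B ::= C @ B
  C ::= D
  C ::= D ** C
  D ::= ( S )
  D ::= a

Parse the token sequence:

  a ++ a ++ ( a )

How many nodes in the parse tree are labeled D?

4

[S [S [S [A [B [C [D a]]]]] ++ [A [B [C [D a]]]]] ++ [A [B [C [D ( [S [A [B [C [D a]]]]] )]]]]]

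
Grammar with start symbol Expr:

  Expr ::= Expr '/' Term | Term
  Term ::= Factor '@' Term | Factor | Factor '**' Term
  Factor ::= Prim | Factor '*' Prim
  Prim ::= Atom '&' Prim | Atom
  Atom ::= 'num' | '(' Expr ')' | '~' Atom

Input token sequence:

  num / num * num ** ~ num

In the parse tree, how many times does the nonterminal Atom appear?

5

[Expr [Expr [Term [Factor [Prim [Atom num]]]]] / [Term [Factor [Factor [Prim [Atom num]]] * [Prim [Atom num]]] ** [Term [Factor [Prim [Atom ~ [Atom num]]]]]]]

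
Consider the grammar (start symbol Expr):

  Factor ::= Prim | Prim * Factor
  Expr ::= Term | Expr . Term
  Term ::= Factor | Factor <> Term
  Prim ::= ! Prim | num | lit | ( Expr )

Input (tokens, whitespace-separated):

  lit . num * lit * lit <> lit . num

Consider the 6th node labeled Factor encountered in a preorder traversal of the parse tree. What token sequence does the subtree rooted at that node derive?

[Expr [Expr [Expr [Term [Factor [Prim lit]]]] . [Term [Factor [Prim num] * [Factor [Prim lit] * [Factor [Prim lit]]]] <> [Term [Factor [Prim lit]]]]] . [Term [Factor [Prim num]]]]

num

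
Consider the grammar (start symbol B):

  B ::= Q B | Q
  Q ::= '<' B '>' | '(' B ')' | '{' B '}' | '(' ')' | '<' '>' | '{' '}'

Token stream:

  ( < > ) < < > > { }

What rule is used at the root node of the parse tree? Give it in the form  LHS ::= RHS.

[B [Q ( [B [Q < >]] )] [B [Q < [B [Q < >]] >] [B [Q { }]]]]

B ::= Q B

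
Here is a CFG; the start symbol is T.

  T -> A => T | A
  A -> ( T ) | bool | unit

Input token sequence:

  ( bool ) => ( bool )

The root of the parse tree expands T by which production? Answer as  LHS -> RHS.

[T [A ( [T [A bool]] )] => [T [A ( [T [A bool]] )]]]

T -> A => T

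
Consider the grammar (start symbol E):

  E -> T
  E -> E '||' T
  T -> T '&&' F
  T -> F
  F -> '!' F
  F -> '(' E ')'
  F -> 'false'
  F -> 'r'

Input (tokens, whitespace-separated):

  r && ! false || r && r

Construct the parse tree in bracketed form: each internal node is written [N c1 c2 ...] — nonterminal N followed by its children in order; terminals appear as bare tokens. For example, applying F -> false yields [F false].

[E [E [T [T [F r]] && [F ! [F false]]]] || [T [T [F r]] && [F r]]]

E
E || T
T || T
T && F || T
F && F || T
r && F || T
r && ! F || T
r && ! false || T
r && ! false || T && F
r && ! false || F && F
r && ! false || r && F
r && ! false || r && r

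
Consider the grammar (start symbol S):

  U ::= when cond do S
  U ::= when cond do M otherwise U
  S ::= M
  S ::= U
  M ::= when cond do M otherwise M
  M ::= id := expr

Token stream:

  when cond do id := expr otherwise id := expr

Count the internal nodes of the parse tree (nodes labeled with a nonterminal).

4

[S [M when cond do [M id := expr] otherwise [M id := expr]]]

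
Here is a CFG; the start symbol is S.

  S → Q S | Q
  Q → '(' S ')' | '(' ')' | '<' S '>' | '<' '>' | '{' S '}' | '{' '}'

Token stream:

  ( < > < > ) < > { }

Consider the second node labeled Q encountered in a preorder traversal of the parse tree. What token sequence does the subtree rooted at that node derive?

[S [Q ( [S [Q < >] [S [Q < >]]] )] [S [Q < >] [S [Q { }]]]]

< >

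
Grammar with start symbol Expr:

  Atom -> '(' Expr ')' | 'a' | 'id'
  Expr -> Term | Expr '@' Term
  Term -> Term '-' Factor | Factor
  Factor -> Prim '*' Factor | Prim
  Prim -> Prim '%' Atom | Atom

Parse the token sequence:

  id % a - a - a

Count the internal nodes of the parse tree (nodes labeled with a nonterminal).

15

[Expr [Term [Term [Term [Factor [Prim [Prim [Atom id]] % [Atom a]]]] - [Factor [Prim [Atom a]]]] - [Factor [Prim [Atom a]]]]]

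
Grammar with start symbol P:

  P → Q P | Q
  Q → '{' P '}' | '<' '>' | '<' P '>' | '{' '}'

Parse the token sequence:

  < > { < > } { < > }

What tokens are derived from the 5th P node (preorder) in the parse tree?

< >

[P [Q < >] [P [Q { [P [Q < >]] }] [P [Q { [P [Q < >]] }]]]]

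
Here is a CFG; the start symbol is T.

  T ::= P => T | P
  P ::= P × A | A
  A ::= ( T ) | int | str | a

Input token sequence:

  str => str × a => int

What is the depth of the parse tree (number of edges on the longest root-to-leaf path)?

5

[T [P [A str]] => [T [P [P [A str]] × [A a]] => [T [P [A int]]]]]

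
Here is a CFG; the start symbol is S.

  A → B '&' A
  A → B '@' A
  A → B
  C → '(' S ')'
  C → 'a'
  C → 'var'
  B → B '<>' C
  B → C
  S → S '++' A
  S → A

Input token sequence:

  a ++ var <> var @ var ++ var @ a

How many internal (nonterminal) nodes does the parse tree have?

20

[S [S [S [A [B [C a]]]] ++ [A [B [B [C var]] <> [C var]] @ [A [B [C var]]]]] ++ [A [B [C var]] @ [A [B [C a]]]]]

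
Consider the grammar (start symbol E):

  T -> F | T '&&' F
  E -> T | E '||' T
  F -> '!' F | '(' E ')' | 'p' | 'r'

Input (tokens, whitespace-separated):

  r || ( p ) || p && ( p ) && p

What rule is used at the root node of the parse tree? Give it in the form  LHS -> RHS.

E -> E '||' T

[E [E [E [T [F r]]] || [T [F ( [E [T [F p]]] )]]] || [T [T [T [F p]] && [F ( [E [T [F p]]] )]] && [F p]]]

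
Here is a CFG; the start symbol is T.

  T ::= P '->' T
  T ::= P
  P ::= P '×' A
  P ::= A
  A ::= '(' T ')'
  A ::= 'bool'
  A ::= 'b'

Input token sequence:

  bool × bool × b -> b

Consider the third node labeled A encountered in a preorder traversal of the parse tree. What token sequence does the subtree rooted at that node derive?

b

[T [P [P [P [A bool]] × [A bool]] × [A b]] -> [T [P [A b]]]]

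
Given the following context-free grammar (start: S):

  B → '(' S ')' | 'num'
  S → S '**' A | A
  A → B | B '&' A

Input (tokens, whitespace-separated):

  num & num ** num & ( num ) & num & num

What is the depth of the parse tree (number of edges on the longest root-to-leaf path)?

7

[S [S [A [B num] & [A [B num]]]] ** [A [B num] & [A [B ( [S [A [B num]]] )] & [A [B num] & [A [B num]]]]]]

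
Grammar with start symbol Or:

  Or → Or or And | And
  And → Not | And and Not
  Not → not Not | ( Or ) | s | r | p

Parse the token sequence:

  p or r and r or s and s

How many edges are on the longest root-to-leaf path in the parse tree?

[Or [Or [Or [And [Not p]]] or [And [And [Not r]] and [Not r]]] or [And [And [Not s]] and [Not s]]]

5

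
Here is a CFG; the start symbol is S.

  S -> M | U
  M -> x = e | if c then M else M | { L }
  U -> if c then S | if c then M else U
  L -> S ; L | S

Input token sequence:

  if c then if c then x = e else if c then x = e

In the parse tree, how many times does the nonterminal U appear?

3

[S [U if c then [S [U if c then [M x = e] else [U if c then [S [M x = e]]]]]]]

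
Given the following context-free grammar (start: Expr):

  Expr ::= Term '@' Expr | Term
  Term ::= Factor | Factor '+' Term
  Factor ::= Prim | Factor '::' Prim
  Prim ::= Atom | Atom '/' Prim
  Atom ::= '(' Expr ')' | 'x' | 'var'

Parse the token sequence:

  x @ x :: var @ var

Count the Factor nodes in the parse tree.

[Expr [Term [Factor [Prim [Atom x]]]] @ [Expr [Term [Factor [Factor [Prim [Atom x]]] :: [Prim [Atom var]]]] @ [Expr [Term [Factor [Prim [Atom var]]]]]]]

4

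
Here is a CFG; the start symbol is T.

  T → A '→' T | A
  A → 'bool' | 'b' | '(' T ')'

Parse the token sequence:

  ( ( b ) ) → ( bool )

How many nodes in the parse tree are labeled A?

5

[T [A ( [T [A ( [T [A b]] )]] )] → [T [A ( [T [A bool]] )]]]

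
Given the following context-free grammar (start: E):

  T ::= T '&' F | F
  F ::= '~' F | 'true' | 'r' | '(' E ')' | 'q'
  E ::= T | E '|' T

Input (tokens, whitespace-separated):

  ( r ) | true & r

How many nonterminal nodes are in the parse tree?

[E [E [T [F ( [E [T [F r]]] )]]] | [T [T [F true]] & [F r]]]

11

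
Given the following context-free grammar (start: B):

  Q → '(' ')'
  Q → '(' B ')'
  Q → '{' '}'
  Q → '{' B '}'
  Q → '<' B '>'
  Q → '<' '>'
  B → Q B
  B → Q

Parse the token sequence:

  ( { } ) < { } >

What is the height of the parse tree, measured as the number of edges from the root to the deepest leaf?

[B [Q ( [B [Q { }]] )] [B [Q < [B [Q { }]] >]]]

5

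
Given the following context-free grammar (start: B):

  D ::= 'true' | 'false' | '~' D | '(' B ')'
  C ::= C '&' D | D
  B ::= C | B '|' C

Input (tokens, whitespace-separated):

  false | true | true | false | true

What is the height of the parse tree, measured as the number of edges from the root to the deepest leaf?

7

[B [B [B [B [B [C [D false]]] | [C [D true]]] | [C [D true]]] | [C [D false]]] | [C [D true]]]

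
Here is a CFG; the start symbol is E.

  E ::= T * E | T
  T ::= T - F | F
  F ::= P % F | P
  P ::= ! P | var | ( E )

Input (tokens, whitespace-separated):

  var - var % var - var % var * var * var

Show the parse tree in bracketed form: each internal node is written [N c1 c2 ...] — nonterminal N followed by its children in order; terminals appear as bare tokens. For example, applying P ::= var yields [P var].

E
T * E
T - F * E
T - F - F * E
F - F - F * E
P - F - F * E
var - F - F * E
var - P % F - F * E
var - var % F - F * E
var - var % P - F * E
var - var % var - F * E
var - var % var - P % F * E
var - var % var - var % F * E
var - var % var - var % P * E
var - var % var - var % var * E
var - var % var - var % var * T * E
var - var % var - var % var * F * E
var - var % var - var % var * P * E
var - var % var - var % var * var * E
var - var % var - var % var * var * T
var - var % var - var % var * var * F
var - var % var - var % var * var * P
var - var % var - var % var * var * var

[E [T [T [T [F [P var]]] - [F [P var] % [F [P var]]]] - [F [P var] % [F [P var]]]] * [E [T [F [P var]]] * [E [T [F [P var]]]]]]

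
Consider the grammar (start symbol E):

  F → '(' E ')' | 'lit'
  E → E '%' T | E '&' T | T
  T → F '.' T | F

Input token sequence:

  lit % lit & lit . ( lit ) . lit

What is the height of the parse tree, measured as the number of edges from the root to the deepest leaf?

[E [E [E [T [F lit]]] % [T [F lit]]] & [T [F lit] . [T [F ( [E [T [F lit]]] )] . [T [F lit]]]]]

7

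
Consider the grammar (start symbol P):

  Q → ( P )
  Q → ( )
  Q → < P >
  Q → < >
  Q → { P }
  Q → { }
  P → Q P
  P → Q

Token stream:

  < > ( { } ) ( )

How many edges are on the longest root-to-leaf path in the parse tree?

5

[P [Q < >] [P [Q ( [P [Q { }]] )] [P [Q ( )]]]]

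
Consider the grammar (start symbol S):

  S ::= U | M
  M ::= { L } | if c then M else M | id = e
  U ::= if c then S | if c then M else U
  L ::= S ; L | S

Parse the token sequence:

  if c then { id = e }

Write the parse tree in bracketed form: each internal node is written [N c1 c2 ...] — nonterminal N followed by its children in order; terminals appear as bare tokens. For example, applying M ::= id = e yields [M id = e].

S
U
if c then S
if c then M
if c then { L }
if c then { S }
if c then { M }
if c then { id = e }

[S [U if c then [S [M { [L [S [M id = e]]] }]]]]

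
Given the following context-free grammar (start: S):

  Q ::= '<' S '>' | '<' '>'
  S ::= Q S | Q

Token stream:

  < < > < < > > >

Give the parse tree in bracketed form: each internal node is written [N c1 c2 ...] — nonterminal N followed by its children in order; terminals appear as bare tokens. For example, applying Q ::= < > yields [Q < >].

S
Q
< S >
< Q S >
< < > S >
< < > Q >
< < > < S > >
< < > < Q > >
< < > < < > > >

[S [Q < [S [Q < >] [S [Q < [S [Q < >]] >]]] >]]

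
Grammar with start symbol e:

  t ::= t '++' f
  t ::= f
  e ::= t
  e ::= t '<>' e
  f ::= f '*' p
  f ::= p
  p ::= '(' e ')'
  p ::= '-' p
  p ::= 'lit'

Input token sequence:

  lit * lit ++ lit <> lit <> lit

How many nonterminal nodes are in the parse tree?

[e [t [t [f [f [p lit]] * [p lit]]] ++ [f [p lit]]] <> [e [t [f [p lit]]] <> [e [t [f [p lit]]]]]]

17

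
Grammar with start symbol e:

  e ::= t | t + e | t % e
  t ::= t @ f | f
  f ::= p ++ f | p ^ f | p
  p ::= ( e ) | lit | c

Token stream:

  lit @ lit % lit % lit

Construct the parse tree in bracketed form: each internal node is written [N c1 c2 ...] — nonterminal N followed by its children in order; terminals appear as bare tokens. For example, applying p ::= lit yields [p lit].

[e [t [t [f [p lit]]] @ [f [p lit]]] % [e [t [f [p lit]]] % [e [t [f [p lit]]]]]]

e
t % e
t @ f % e
f @ f % e
p @ f % e
lit @ f % e
lit @ p % e
lit @ lit % e
lit @ lit % t % e
lit @ lit % f % e
lit @ lit % p % e
lit @ lit % lit % e
lit @ lit % lit % t
lit @ lit % lit % f
lit @ lit % lit % p
lit @ lit % lit % lit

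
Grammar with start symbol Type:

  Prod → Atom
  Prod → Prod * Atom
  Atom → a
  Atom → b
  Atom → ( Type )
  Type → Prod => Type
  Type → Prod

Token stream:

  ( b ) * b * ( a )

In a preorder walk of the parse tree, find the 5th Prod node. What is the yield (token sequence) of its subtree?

a

[Type [Prod [Prod [Prod [Atom ( [Type [Prod [Atom b]]] )]] * [Atom b]] * [Atom ( [Type [Prod [Atom a]]] )]]]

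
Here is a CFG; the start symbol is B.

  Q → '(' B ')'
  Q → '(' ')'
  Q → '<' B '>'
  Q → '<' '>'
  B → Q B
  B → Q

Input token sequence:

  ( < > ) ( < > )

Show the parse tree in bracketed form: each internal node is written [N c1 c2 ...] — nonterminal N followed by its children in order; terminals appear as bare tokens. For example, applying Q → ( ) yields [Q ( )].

B
Q B
( B ) B
( Q ) B
( < > ) B
( < > ) Q
( < > ) ( B )
( < > ) ( Q )
( < > ) ( < > )

[B [Q ( [B [Q < >]] )] [B [Q ( [B [Q < >]] )]]]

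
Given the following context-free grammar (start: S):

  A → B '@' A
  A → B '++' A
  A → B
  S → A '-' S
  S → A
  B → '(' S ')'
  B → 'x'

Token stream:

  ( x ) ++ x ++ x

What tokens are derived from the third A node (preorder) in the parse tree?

x ++ x

[S [A [B ( [S [A [B x]]] )] ++ [A [B x] ++ [A [B x]]]]]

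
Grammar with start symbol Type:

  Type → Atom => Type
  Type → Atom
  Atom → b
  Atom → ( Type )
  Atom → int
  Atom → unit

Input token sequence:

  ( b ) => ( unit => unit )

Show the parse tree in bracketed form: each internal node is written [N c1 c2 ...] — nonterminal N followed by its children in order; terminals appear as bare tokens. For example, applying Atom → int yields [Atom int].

[Type [Atom ( [Type [Atom b]] )] => [Type [Atom ( [Type [Atom unit] => [Type [Atom unit]]] )]]]

Type
Atom => Type
( Type ) => Type
( Atom ) => Type
( b ) => Type
( b ) => Atom
( b ) => ( Type )
( b ) => ( Atom => Type )
( b ) => ( unit => Type )
( b ) => ( unit => Atom )
( b ) => ( unit => unit )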